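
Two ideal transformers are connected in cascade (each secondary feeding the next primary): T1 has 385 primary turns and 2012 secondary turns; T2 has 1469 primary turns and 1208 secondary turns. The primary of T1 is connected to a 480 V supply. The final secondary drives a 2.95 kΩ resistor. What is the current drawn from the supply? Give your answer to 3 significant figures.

After T1: V = 480.00 × 2012/385 = 2508.5 V.
After T2: V = 2508.5 × 1208/1469 = 2062.8 V.
I_load = 2062.8/2950 = 0.69925 A, so P_out = 2062.8 × 0.69925 = 1442.4 W.
All ideal ⇒ P_in = P_out, so I_supply = 1442.4/480 = 3.00 A.

I_supply ≈ 3.00 A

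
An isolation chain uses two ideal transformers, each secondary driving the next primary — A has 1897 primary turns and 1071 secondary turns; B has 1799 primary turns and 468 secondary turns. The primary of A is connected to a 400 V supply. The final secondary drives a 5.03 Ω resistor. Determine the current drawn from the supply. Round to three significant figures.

I_supply ≈ 1.72 A

Secondary of A: V = 400.00 × 1071/1897 = 225.83 V.
Secondary of B: V = 225.83 × 468/1799 = 58.749 V.
I_load = 58.749/5.03 = 11.680 A, so P_out = 58.749 × 11.680 = 686.16 W.
All ideal ⇒ P_in = P_out, so I_supply = 686.16/400 = 1.72 A.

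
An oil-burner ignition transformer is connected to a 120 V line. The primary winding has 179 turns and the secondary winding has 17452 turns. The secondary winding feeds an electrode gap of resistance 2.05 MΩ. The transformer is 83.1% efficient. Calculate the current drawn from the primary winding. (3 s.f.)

V_s = 120 × 17452/179 = 11700 V.
I_s = V_s/R = 11700/(2.05×10^6) = 0.0057072 A.
P_out = V_s I_s = 11700 × 0.0057072 = 66.772 W.
P_in = P_out/η = 66.772/0.831 = 80.351 W.
I_p = P_in/V_p = 80.351/120 = 0.670 A.

I_p ≈ 0.670 A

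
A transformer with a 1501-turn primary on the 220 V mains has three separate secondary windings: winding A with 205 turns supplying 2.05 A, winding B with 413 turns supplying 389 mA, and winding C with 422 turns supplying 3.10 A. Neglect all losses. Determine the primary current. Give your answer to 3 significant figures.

V_A = 220 × 205/1501 = 30.047 V; V_B = 220 × 413/1501 = 60.533 V; V_C = 220 × 422/1501 = 61.852 V.
P_out = V_A I_A + V_B I_B + V_C I_C = 30.047×2.05 + 60.533×0.389 + 61.852×3.10 = 61.596 + 23.547 + 191.74 = 276.88 W.
Ideal ⇒ P_in = P_out, so I_p = P_out/V_p = 276.88/220 = 1.26 A.

I_p ≈ 1.26 A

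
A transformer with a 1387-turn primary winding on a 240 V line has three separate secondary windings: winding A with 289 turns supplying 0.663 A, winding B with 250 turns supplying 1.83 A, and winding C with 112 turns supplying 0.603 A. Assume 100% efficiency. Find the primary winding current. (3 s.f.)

I_p ≈ 0.517 A

V_A = 240 × 289/1387 = 50.007 V; V_B = 240 × 250/1387 = 43.259 V; V_C = 240 × 112/1387 = 19.380 V.
P_out = V_A I_A + V_B I_B + V_C I_C = 50.007×0.663 + 43.259×1.83 + 19.380×0.603 = 33.155 + 79.164 + 11.686 = 124.00 W.
Ideal ⇒ P_in = P_out, so I_p = P_out/V_p = 124.00/240 = 0.517 A.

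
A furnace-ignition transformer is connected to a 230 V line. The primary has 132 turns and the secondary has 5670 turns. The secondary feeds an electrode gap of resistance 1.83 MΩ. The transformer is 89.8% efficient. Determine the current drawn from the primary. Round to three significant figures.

V_s = 230 × 5670/132 = 9879.5 V.
I_s = V_s/R = 9879.5/(1.83×10^6) = 0.0053987 A.
P_out = V_s I_s = 9879.5 × 0.0053987 = 53.336 W.
P_in = P_out/η = 53.336/0.898 = 59.395 W.
I_p = P_in/V_p = 59.395/230 = 0.258 A.

I_p ≈ 0.258 A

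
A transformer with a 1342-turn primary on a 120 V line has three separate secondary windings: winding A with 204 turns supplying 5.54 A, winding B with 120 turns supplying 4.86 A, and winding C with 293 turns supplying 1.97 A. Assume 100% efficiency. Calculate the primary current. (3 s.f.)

V_A = 120 × 204/1342 = 18.241 V; V_B = 120 × 120/1342 = 10.730 V; V_C = 120 × 293/1342 = 26.200 V.
P_out = V_A I_A + V_B I_B + V_C I_C = 18.241×5.54 + 10.730×4.86 + 26.200×1.97 = 101.06 + 52.149 + 51.613 = 204.82 W.
Ideal ⇒ P_in = P_out, so I_p = P_out/V_p = 204.82/120 = 1.71 A.

I_p ≈ 1.71 A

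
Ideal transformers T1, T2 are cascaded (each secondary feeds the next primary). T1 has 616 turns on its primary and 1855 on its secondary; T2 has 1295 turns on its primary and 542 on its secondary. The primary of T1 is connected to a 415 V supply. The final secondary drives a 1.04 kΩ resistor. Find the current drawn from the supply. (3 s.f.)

Secondary of T1: V = 415.00 × 1855/616 = 1249.7 V.
Secondary of T2: V = 1249.7 × 542/1295 = 523.05 V.
I_load = 523.05/1040 = 0.50293 A, so P_out = 523.05 × 0.50293 = 263.06 W.
All ideal ⇒ P_in = P_out, so I_supply = 263.06/415 = 0.634 A.

I_supply ≈ 0.634 A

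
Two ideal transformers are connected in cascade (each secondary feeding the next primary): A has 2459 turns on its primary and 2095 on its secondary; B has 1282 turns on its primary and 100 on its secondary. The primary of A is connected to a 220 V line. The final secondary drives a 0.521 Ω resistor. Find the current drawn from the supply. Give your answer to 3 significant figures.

I_supply ≈ 1.86 A

After A: V = 220.00 × 2095/2459 = 187.43 V.
After B: V = 187.43 × 100/1282 = 14.620 V.
I_load = 14.620/0.521 = 28.062 A, so P_out = 14.620 × 28.062 = 410.28 W.
All ideal ⇒ P_in = P_out, so I_supply = 410.28/220 = 1.86 A.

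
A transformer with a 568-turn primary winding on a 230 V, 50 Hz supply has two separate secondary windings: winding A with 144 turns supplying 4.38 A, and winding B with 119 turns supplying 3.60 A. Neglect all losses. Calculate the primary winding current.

I_p ≈ 1.86 A

V_A = 230 × 144/568 = 58.310 V; V_B = 230 × 119/568 = 48.187 V.
P_out = V_A I_A + V_B I_B = 58.310×4.38 + 48.187×3.60 = 255.40 + 173.47 = 428.87 W.
Ideal ⇒ P_in = P_out, so I_p = P_out/V_p = 428.87/230 = 1.86 A.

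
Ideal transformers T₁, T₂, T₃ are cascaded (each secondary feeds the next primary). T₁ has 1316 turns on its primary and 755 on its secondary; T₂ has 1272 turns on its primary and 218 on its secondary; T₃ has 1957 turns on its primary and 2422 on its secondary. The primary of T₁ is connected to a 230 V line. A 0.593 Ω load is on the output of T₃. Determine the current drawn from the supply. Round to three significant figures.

Secondary of T₁: V = 230.00 × 755/1316 = 131.95 V.
Secondary of T₂: V = 131.95 × 218/1272 = 22.615 V.
Secondary of T₃: V = 22.615 × 2422/1957 = 27.988 V.
I_load = 27.988/0.593 = 47.197 A, so P_out = 27.988 × 47.197 = 1321.0 W.
All ideal ⇒ P_in = P_out, so I_supply = 1321.0/230 = 5.74 A.

I_supply ≈ 5.74 A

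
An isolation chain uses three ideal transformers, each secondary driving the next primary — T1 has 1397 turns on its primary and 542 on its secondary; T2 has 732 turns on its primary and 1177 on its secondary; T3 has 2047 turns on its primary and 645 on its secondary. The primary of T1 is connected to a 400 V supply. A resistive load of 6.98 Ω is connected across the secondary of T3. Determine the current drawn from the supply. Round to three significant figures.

Secondary of T1: V = 400.00 × 542/1397 = 155.19 V.
Secondary of T2: V = 155.19 × 1177/732 = 249.53 V.
Secondary of T3: V = 249.53 × 645/2047 = 78.627 V.
I_load = 78.627/6.98 = 11.265 A, so P_out = 78.627 × 11.265 = 885.70 W.
All ideal ⇒ P_in = P_out, so I_supply = 885.70/400 = 2.21 A.

I_supply ≈ 2.21 A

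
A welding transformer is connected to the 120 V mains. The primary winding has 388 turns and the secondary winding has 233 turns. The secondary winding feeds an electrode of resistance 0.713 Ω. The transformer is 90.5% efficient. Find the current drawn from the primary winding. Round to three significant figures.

V_s = 120 × 233/388 = 72.062 V.
I_s = V_s/R = 72.062/0.713 = 101.07 A.
P_out = V_s I_s = 72.062 × 101.07 = 7283.2 W.
P_in = P_out/η = 7283.2/0.905 = 8047.7 W.
I_p = P_in/V_p = 8047.7/120 = 67.1 A.

I_p ≈ 67.1 A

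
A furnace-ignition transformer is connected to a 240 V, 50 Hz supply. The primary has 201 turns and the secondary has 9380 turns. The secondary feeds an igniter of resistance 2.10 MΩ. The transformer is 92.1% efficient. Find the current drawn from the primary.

V_s = 240 × 9380/201 = 11200 V.
I_s = V_s/R = 11200/(2.10×10^6) = 0.0053333 A.
P_out = V_s I_s = 11200 × 0.0053333 = 59.733 W.
P_in = P_out/η = 59.733/0.921 = 64.857 W.
I_p = P_in/V_p = 64.857/240 = 0.270 A.

I_p ≈ 0.270 A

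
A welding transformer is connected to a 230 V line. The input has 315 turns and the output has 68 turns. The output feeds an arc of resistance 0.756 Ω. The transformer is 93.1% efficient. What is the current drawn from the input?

I_in ≈ 15.2 A

V_out = 230 × 68/315 = 49.651 V.
I_out = V_out/R = 49.651/0.756 = 65.676 A.
P_out = V_out I_out = 49.651 × 65.676 = 3260.8 W.
P_in = P_out/η = 3260.8/0.931 = 3502.5 W.
I_in = P_in/V_in = 3502.5/230 = 15.2 A.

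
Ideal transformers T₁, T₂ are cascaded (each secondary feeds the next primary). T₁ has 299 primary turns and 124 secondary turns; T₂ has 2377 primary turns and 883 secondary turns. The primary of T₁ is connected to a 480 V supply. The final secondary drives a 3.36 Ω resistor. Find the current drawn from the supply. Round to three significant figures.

I_supply ≈ 3.39 A

Secondary of T₁: V = 480.00 × 124/299 = 199.06 V.
Secondary of T₂: V = 199.06 × 883/2377 = 73.947 V.
I_load = 73.947/3.36 = 22.008 A, so P_out = 73.947 × 22.008 = 1627.4 W.
All ideal ⇒ P_in = P_out, so I_supply = 1627.4/480 = 3.39 A.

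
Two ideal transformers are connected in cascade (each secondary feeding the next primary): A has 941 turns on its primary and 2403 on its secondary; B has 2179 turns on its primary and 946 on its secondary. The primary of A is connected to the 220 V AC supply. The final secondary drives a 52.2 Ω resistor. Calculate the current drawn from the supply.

After A: V = 220.00 × 2403/941 = 561.81 V.
After B: V = 561.81 × 946/2179 = 243.91 V.
I_load = 243.91/52.2 = 4.6725 A, so P_out = 243.91 × 4.6725 = 1139.6 W.
All ideal ⇒ P_in = P_out, so I_supply = 1139.6/220 = 5.18 A.

I_supply ≈ 5.18 A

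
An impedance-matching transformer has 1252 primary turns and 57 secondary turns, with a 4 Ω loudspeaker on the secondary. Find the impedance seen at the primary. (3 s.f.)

Z_p ≈ 1930 Ω

Z_p = (N_p/N_s)² × Z_s = (1252/57)² × 4 = 1930 Ω.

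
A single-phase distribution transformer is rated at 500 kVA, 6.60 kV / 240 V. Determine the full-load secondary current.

I_s ≈ 2080 A

I_s = S/V_s = 500000/240 = 2080 A.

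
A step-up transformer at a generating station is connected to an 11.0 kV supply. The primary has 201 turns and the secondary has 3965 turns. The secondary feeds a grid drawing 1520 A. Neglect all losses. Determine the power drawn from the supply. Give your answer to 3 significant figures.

P ≈ 3.30×10^8 W

I_p = I_s × N_s/N_p = 1520 × 3965/201 = 29984 A.
P = V_p I_p = 11000 × 29984 = 3.30×10^8 W.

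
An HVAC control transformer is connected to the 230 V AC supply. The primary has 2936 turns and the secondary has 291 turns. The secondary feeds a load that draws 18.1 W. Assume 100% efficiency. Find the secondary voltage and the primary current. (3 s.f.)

V_s ≈ 22.8 V, I_p ≈ 0.0787 A

V_s = V_p × N_s/N_p = 230 × 291/2936 = 22.796 V.
I_s = P/V_s = 18.1/22.796 = 0.79399 A.
I_p = I_s × N_s/N_p = 0.79399 × 291/2936 = 0.0787 A.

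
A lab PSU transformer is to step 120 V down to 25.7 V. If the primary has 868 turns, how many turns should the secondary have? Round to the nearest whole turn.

N_s = 186 turns

N_s/N_p = V_s/V_p, so N_s = 868 × 25.7/120 = 185.9 ≈ 186 turns.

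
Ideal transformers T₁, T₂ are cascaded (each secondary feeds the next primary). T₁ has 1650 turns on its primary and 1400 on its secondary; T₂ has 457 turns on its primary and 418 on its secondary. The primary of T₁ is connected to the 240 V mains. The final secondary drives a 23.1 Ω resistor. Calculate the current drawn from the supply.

After T₁: V = 240.00 × 1400/1650 = 203.64 V.
After T₂: V = 203.64 × 418/457 = 186.26 V.
I_load = 186.26/23.1 = 8.0631 A, so P_out = 186.26 × 8.0631 = 1501.8 W.
All ideal ⇒ P_in = P_out, so I_supply = 1501.8/240 = 6.26 A.

I_supply ≈ 6.26 A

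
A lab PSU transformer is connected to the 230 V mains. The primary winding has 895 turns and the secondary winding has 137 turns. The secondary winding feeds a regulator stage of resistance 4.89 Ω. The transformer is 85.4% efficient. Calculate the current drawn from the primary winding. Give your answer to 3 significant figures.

V_s = 230 × 137/895 = 35.207 V.
I_s = V_s/R = 35.207/4.89 = 7.1997 A.
P_out = V_s I_s = 35.207 × 7.1997 = 253.48 W.
P_in = P_out/η = 253.48/0.854 = 296.81 W.
I_p = P_in/V_p = 296.81/230 = 1.29 A.

I_p ≈ 1.29 A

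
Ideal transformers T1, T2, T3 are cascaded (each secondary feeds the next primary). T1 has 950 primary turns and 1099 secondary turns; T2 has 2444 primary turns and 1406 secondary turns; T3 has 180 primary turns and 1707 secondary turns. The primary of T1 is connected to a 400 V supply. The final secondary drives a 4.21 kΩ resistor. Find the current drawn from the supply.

Secondary of T1: V = 400.00 × 1099/950 = 462.74 V.
Secondary of T2: V = 462.74 × 1406/2444 = 266.21 V.
Secondary of T3: V = 266.21 × 1707/180 = 2524.5 V.
I_load = 2524.5/4210 = 0.59965 A, so P_out = 2524.5 × 0.59965 = 1513.8 W.
All ideal ⇒ P_in = P_out, so I_supply = 1513.8/400 = 3.78 A.

I_supply ≈ 3.78 A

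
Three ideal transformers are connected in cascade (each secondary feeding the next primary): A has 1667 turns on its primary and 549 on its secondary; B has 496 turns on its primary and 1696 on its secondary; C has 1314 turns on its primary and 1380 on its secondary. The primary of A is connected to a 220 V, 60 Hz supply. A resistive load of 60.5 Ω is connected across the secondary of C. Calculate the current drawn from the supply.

I_supply ≈ 5.09 A

Secondary of A: V = 220.00 × 549/1667 = 72.454 V.
Secondary of B: V = 72.454 × 1696/496 = 247.74 V.
Secondary of C: V = 247.74 × 1380/1314 = 260.19 V.
I_load = 260.19/60.5 = 4.3006 A, so P_out = 260.19 × 4.3006 = 1119.0 W.
All ideal ⇒ P_in = P_out, so I_supply = 1119.0/220 = 5.09 A.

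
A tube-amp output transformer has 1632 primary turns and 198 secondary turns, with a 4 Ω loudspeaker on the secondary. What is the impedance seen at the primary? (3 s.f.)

Z_p ≈ 272 Ω

Z_p = (N_p/N_s)² × Z_s = (1632/198)² × 4 = 272 Ω.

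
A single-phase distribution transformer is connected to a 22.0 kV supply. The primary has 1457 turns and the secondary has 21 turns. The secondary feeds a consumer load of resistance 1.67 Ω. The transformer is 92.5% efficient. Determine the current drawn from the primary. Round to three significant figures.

I_p ≈ 2.96 A

V_s = 22000 × 21/1457 = 317.09 V.
I_s = V_s/R = 317.09/1.67 = 189.87 A.
P_out = V_s I_s = 317.09 × 189.87 = 60207 W.
P_in = P_out/η = 60207/0.925 = 65089 W.
I_p = P_in/V_p = 65089/22000 = 2.96 A.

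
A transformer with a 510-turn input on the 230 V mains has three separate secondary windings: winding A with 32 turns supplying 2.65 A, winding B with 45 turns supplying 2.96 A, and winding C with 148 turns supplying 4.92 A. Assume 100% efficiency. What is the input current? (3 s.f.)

V_A = 230 × 32/510 = 14.431 V; V_B = 230 × 45/510 = 20.294 V; V_C = 230 × 148/510 = 66.745 V.
P_out = V_A I_A + V_B I_B + V_C I_C = 14.431×2.65 + 20.294×2.96 + 66.745×4.92 = 38.243 + 60.071 + 328.39 = 426.70 W.
Ideal ⇒ P_in = P_out, so I_in = P_out/V_in = 426.70/230 = 1.86 A.

I_in ≈ 1.86 A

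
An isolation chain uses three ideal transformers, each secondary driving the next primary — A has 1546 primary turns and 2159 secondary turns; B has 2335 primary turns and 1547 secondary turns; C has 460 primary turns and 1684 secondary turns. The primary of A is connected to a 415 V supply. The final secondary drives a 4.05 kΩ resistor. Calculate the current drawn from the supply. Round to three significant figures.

I_supply ≈ 1.18 A

Secondary of A: V = 415.00 × 2159/1546 = 579.55 V.
Secondary of B: V = 579.55 × 1547/2335 = 383.97 V.
Secondary of C: V = 383.97 × 1684/460 = 1405.7 V.
I_load = 1405.7/4050 = 0.34708 A, so P_out = 1405.7 × 0.34708 = 487.87 W.
All ideal ⇒ P_in = P_out, so I_supply = 487.87/415 = 1.18 A.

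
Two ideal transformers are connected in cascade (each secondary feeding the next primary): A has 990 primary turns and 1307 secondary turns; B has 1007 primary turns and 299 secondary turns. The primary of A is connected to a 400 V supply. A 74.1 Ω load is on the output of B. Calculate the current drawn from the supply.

I_supply ≈ 0.829 A

Secondary of A: V = 400.00 × 1307/990 = 528.08 V.
Secondary of B: V = 528.08 × 299/1007 = 156.80 V.
I_load = 156.80/74.1 = 2.1160 A, so P_out = 156.80 × 2.1160 = 331.79 W.
All ideal ⇒ P_in = P_out, so I_supply = 331.79/400 = 0.829 A.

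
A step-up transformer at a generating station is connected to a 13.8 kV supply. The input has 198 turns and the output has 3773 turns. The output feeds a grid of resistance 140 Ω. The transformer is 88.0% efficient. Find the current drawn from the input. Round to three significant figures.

V_out = 13800 × 3773/198 = 262970 V.
I_out = V_out/R = 262970/140 = 1878.3 A.
P_out = V_out I_out = 262970 × 1878.3 = 4.9394×10^8 W.
P_in = P_out/η = 4.9394×10^8/0.880 = 5.6129×10^8 W.
I_in = P_in/V_in = 5.6129×10^8/13800 = 40700 A.

I_in ≈ 40700 A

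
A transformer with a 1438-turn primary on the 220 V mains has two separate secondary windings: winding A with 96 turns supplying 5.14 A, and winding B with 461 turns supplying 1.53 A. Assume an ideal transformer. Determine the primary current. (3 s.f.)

V_A = 220 × 96/1438 = 14.687 V; V_B = 220 × 461/1438 = 70.529 V.
P_out = V_A I_A + V_B I_B = 14.687×5.14 + 70.529×1.53 = 75.492 + 107.91 = 183.40 W.
Ideal ⇒ P_in = P_out, so I_p = P_out/V_p = 183.40/220 = 0.834 A.

I_p ≈ 0.834 A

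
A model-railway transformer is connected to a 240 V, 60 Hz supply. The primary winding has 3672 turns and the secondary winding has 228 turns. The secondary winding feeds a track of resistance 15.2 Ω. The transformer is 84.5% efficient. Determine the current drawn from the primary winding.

I_p ≈ 0.0720 A

V_s = 240 × 228/3672 = 14.902 V.
I_s = V_s/R = 14.902/15.2 = 0.98039 A.
P_out = V_s I_s = 14.902 × 0.98039 = 14.610 W.
P_in = P_out/η = 14.610/0.845 = 17.290 W.
I_p = P_in/V_p = 17.290/240 = 0.0720 A.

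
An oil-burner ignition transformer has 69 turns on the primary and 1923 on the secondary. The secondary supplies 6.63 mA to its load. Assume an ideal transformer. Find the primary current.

For an ideal transformer I_p/I_s = N_s/N_p, so I_p = 0.00663 × 1923/69 = 0.185 A.

I_p ≈ 0.185 A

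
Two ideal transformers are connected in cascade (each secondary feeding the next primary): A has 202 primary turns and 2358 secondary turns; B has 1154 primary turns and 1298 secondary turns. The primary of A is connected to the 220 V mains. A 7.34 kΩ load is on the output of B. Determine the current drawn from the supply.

Secondary of A: V = 220.00 × 2358/202 = 2568.1 V.
Secondary of B: V = 2568.1 × 1298/1154 = 2888.6 V.
I_load = 2888.6/7340 = 0.39354 A, so P_out = 2888.6 × 0.39354 = 1136.8 W.
All ideal ⇒ P_in = P_out, so I_supply = 1136.8/220 = 5.17 A.

I_supply ≈ 5.17 A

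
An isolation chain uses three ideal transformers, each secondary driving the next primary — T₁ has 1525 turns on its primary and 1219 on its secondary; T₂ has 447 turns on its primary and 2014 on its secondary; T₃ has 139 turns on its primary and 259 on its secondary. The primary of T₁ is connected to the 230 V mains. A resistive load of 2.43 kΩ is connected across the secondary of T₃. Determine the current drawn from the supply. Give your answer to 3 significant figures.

After T₁: V = 230.00 × 1219/1525 = 183.85 V.
After T₂: V = 183.85 × 2014/447 = 828.35 V.
After T₃: V = 828.35 × 259/139 = 1543.5 V.
I_load = 1543.5/2430 = 0.63517 A, so P_out = 1543.5 × 0.63517 = 980.37 W.
All ideal ⇒ P_in = P_out, so I_supply = 980.37/230 = 4.26 A.

I_supply ≈ 4.26 A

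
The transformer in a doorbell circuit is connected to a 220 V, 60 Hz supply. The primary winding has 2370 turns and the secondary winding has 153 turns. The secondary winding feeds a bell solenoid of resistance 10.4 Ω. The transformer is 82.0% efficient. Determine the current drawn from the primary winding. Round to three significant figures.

V_s = 220 × 153/2370 = 14.203 V.
I_s = V_s/R = 14.203/10.4 = 1.3656 A.
P_out = V_s I_s = 14.203 × 1.3656 = 19.395 W.
P_in = P_out/η = 19.395/0.820 = 23.653 W.
I_p = P_in/V_p = 23.653/220 = 0.108 A.

I_p ≈ 0.108 A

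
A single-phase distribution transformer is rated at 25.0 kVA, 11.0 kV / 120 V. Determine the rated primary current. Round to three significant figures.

I_p ≈ 2.27 A

I_p = S/V_p = 25000/11000 = 2.27 A.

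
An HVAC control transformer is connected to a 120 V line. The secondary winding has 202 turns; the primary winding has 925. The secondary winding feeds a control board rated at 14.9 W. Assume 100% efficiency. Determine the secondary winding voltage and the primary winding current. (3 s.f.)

V_s ≈ 26.2 V, I_p ≈ 0.124 A

V_s = V_p × N_s/N_p = 120 × 202/925 = 26.205 V.
I_s = P/V_s = 14.9/26.205 = 0.56858 A.
I_p = I_s × N_s/N_p = 0.56858 × 202/925 = 0.124 A.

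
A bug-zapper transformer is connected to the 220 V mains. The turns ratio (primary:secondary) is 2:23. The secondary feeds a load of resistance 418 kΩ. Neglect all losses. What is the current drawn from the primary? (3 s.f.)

V_s = V_p × N_s/N_p = 220 × 23/2 = 2530.0 V.
I_s = V_s/R = 2530.0/418000 = 0.0060526 A.
For an ideal transformer I_p N_p = I_s N_s, so I_p = 0.0060526 × 23/2 = 0.0696 A.

I_p ≈ 0.0696 A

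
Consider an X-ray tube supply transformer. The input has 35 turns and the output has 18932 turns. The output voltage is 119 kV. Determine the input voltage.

V_in/V_out = N_in/N_out, so V_in = 119000 × 35/18932 = 220 V.

V_in ≈ 220 V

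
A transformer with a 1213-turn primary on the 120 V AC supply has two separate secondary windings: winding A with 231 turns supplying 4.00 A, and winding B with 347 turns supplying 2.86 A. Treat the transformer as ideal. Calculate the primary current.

V_A = 120 × 231/1213 = 22.852 V; V_B = 120 × 347/1213 = 34.328 V.
P_out = V_A I_A + V_B I_B = 22.852×4.00 + 34.328×2.86 = 91.410 + 98.178 = 189.59 W.
Ideal ⇒ P_in = P_out, so I_p = P_out/V_p = 189.59/120 = 1.58 A.

I_p ≈ 1.58 A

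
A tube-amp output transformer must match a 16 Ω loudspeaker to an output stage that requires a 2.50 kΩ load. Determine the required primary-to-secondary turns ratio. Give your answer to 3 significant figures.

N_p/N_s ≈ 12.5

Z_p/Z_s = (N_p/N_s)², so N_p/N_s = √(2500/16) = √156 = 12.5.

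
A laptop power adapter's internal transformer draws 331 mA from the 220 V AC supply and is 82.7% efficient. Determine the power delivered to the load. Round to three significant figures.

P_out ≈ 60.2 W

P_in = V_p I_p = 220 × 0.331 = 72.820 W.
P_out = η P_in = 0.827 × 72.820 = 60.2 W.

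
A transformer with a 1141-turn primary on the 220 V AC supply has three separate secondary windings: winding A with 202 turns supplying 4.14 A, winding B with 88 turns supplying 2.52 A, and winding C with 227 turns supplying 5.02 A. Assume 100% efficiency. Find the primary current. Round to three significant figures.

I_p ≈ 1.93 A

V_A = 220 × 202/1141 = 38.948 V; V_B = 220 × 88/1141 = 16.968 V; V_C = 220 × 227/1141 = 43.769 V.
P_out = V_A I_A + V_B I_B + V_C I_C = 38.948×4.14 + 16.968×2.52 + 43.769×5.02 = 161.25 + 42.758 + 219.72 = 423.72 W.
Ideal ⇒ P_in = P_out, so I_p = P_out/V_p = 423.72/220 = 1.93 A.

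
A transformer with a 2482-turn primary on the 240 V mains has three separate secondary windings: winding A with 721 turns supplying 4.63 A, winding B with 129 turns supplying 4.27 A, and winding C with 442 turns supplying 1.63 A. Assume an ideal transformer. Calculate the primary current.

V_A = 240 × 721/2482 = 69.718 V; V_B = 240 × 129/2482 = 12.474 V; V_C = 240 × 442/2482 = 42.740 V.
P_out = V_A I_A + V_B I_B + V_C I_C = 69.718×4.63 + 12.474×4.27 + 42.740×1.63 = 322.79 + 53.263 + 69.666 = 445.72 W.
Ideal ⇒ P_in = P_out, so I_p = P_out/V_p = 445.72/240 = 1.86 A.

I_p ≈ 1.86 A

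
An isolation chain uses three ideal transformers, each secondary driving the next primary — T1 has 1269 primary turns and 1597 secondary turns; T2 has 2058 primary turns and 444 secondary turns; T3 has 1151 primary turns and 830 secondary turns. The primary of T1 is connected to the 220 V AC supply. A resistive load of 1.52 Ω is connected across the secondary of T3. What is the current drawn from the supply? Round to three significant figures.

After T1: V = 220.00 × 1597/1269 = 276.86 V.
After T2: V = 276.86 × 444/2058 = 59.732 V.
After T3: V = 59.732 × 830/1151 = 43.073 V.
I_load = 43.073/1.52 = 28.338 A, so P_out = 43.073 × 28.338 = 1220.6 W.
All ideal ⇒ P_in = P_out, so I_supply = 1220.6/220 = 5.55 A.

I_supply ≈ 5.55 A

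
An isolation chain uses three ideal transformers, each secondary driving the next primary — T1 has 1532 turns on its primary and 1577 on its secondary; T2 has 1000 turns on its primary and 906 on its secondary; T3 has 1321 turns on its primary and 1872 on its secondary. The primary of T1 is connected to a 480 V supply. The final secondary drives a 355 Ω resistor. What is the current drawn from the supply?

After T1: V = 480.00 × 1577/1532 = 494.10 V.
After T2: V = 494.10 × 906/1000 = 447.65 V.
After T3: V = 447.65 × 1872/1321 = 634.37 V.
I_load = 634.37/355 = 1.7870 A, so P_out = 634.37 × 1.7870 = 1133.6 W.
All ideal ⇒ P_in = P_out, so I_supply = 1133.6/480 = 2.36 A.

I_supply ≈ 2.36 A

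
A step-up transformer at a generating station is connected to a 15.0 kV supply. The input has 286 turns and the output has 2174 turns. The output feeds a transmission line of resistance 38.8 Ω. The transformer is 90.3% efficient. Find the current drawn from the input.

V_out = 15000 × 2174/286 = 114020 V.
I_out = V_out/R = 114020/38.8 = 2938.7 A.
P_out = V_out I_out = 114020 × 2938.7 = 3.3507×10^8 W.
P_in = P_out/η = 3.3507×10^8/0.903 = 3.7107×10^8 W.
I_in = P_in/V_in = 3.7107×10^8/15000 = 24700 A.

I_in ≈ 24700 A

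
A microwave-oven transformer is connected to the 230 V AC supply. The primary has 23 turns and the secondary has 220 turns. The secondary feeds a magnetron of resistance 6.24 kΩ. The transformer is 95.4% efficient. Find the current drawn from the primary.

V_s = 230 × 220/23 = 2200.0 V.
I_s = V_s/R = 2200.0/6240 = 0.35256 A.
P_out = V_s I_s = 2200.0 × 0.35256 = 775.64 W.
P_in = P_out/η = 775.64/0.954 = 813.04 W.
I_p = P_in/V_p = 813.04/230 = 3.53 A.

I_p ≈ 3.53 A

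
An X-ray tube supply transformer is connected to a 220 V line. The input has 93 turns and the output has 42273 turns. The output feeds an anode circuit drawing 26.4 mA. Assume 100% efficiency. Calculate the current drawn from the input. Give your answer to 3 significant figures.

For an ideal transformer I_in N_in = I_out N_out, so I_in = 0.0264 × 42273/93 = 12.0 A.

I_in ≈ 12.0 A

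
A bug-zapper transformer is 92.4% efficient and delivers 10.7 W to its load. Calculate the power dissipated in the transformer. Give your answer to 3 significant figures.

P_in = P_out/η = 10.7/0.924 = 11.5801 W.
P_loss = P_in − P_out = 11.5801 − 10.7 = 0.880 W.

P_loss ≈ 0.880 W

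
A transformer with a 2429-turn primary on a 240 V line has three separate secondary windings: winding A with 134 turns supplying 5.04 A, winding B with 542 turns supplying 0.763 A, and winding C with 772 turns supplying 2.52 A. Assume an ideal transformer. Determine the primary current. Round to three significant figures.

V_A = 240 × 134/2429 = 13.240 V; V_B = 240 × 542/2429 = 53.553 V; V_C = 240 × 772/2429 = 76.278 V.
P_out = V_A I_A + V_B I_B + V_C I_C = 13.240×5.04 + 53.553×0.763 + 76.278×2.52 = 66.730 + 40.861 + 192.22 = 299.81 W.
Ideal ⇒ P_in = P_out, so I_p = P_out/V_p = 299.81/240 = 1.25 A.

I_p ≈ 1.25 A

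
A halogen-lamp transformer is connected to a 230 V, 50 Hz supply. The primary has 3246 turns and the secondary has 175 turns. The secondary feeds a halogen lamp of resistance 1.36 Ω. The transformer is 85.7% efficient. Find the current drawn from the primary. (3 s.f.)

V_s = 230 × 175/3246 = 12.400 V.
I_s = V_s/R = 12.400/1.36 = 9.1176 A.
P_out = V_s I_s = 12.400 × 9.1176 = 113.06 W.
P_in = P_out/η = 113.06/0.857 = 131.92 W.
I_p = P_in/V_p = 131.92/230 = 0.574 A.

I_p ≈ 0.574 A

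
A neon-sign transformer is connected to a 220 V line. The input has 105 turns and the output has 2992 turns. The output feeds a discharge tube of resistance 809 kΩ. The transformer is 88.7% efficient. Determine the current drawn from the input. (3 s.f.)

V_out = 220 × 2992/105 = 6269.0 V.
I_out = V_out/R = 6269.0/809000 = 0.0077490 A.
P_out = V_out I_out = 6269.0 × 0.0077490 = 48.578 W.
P_in = P_out/η = 48.578/0.887 = 54.767 W.
I_in = P_in/V_in = 54.767/220 = 0.249 A.

I_in ≈ 0.249 A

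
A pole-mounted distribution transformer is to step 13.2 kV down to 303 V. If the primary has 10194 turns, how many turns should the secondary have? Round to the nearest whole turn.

N_s = 234 turns

N_s/N_p = V_s/V_p, so N_s = 10194 × 303/13200 = 234.0 ≈ 234 turns.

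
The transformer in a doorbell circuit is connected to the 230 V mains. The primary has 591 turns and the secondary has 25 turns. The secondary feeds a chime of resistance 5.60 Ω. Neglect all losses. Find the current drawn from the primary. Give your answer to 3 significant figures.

I_p ≈ 0.0735 A

V_s = V_p × N_s/N_p = 230 × 25/591 = 9.7293 V.
I_s = V_s/R = 9.7293/5.60 = 1.7374 A.
For an ideal transformer I_p N_p = I_s N_s, so I_p = 1.7374 × 25/591 = 0.0735 A.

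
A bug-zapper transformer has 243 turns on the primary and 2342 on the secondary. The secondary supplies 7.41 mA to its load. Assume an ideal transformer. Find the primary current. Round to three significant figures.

For an ideal transformer I_p/I_s = N_s/N_p, so I_p = 0.00741 × 2342/243 = 0.0714 A.

I_p ≈ 0.0714 A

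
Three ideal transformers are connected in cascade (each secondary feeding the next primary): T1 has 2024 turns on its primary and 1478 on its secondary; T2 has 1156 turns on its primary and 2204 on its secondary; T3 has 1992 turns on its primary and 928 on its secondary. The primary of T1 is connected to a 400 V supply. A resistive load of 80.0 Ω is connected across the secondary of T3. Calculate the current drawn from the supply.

Secondary of T1: V = 400.00 × 1478/2024 = 292.09 V.
Secondary of T2: V = 292.09 × 2204/1156 = 556.90 V.
Secondary of T3: V = 556.90 × 928/1992 = 259.44 V.
I_load = 259.44/80.0 = 3.2430 A, so P_out = 259.44 × 3.2430 = 841.36 W.
All ideal ⇒ P_in = P_out, so I_supply = 841.36/400 = 2.10 A.

I_supply ≈ 2.10 A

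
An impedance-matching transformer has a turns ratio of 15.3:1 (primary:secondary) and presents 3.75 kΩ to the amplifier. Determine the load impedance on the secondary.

Z_s ≈ 16.0 Ω

Z_s = Z_p/(N_p/N_s)² = 3750/15.3² = 16.0 Ω.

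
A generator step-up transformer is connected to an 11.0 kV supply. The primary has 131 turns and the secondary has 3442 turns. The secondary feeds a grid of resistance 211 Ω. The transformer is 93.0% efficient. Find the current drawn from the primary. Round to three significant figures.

I_p ≈ 38700 A

V_s = 11000 × 3442/131 = 289020 V.
I_s = V_s/R = 289020/211 = 1369.8 A.
P_out = V_s I_s = 289020 × 1369.8 = 3.9590×10^8 W.
P_in = P_out/η = 3.9590×10^8/0.930 = 4.2570×10^8 W.
I_p = P_in/V_p = 4.2570×10^8/11000 = 38700 A.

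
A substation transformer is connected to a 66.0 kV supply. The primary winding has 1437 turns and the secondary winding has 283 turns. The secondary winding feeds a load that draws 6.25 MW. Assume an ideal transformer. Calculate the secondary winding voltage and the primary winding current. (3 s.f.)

V_s = V_p × N_s/N_p = 66000 × 283/1437 = 12998 V.
I_s = P/V_s = 6.25×10^6/12998 = 480.85 A.
I_p = I_s × N_s/N_p = 480.85 × 283/1437 = 94.7 A.

V_s ≈ 13000 V, I_p ≈ 94.7 A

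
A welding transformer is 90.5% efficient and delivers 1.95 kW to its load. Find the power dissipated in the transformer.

P_loss ≈ 205 W

P_in = P_out/η = 1950/0.905 = 2154.70 W.
P_loss = P_in − P_out = 2154.70 − 1950 = 205 W.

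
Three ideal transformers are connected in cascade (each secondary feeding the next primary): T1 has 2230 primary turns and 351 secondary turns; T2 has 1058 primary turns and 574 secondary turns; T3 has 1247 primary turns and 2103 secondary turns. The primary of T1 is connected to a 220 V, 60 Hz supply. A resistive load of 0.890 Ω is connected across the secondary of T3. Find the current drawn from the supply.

I_supply ≈ 5.13 A

Secondary of T1: V = 220.00 × 351/2230 = 34.628 V.
Secondary of T2: V = 34.628 × 574/1058 = 18.787 V.
Secondary of T3: V = 18.787 × 2103/1247 = 31.683 V.
I_load = 31.683/0.890 = 35.599 A, so P_out = 31.683 × 35.599 = 1127.9 W.
All ideal ⇒ P_in = P_out, so I_supply = 1127.9/220 = 5.13 A.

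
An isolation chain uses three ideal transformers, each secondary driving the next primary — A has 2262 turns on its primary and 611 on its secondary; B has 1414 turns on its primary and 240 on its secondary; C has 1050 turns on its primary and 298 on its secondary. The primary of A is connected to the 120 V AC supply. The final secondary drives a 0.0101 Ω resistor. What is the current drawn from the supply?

After A: V = 120.00 × 611/2262 = 32.414 V.
After B: V = 32.414 × 240/1414 = 5.5016 V.
After C: V = 5.5016 × 298/1050 = 1.5614 V.
I_load = 1.5614/0.0101 = 154.60 A, so P_out = 1.5614 × 154.60 = 241.39 W.
All ideal ⇒ P_in = P_out, so I_supply = 241.39/120 = 2.01 A.

I_supply ≈ 2.01 A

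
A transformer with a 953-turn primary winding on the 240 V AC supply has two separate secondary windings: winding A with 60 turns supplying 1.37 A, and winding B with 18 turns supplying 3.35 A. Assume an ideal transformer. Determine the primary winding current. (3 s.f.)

I_p ≈ 0.150 A

V_A = 240 × 60/953 = 15.110 V; V_B = 240 × 18/953 = 4.5331 V.
P_out = V_A I_A + V_B I_B = 15.110×1.37 + 4.5331×3.35 = 20.701 + 15.186 = 35.887 W.
Ideal ⇒ P_in = P_out, so I_p = P_out/V_p = 35.887/240 = 0.150 A.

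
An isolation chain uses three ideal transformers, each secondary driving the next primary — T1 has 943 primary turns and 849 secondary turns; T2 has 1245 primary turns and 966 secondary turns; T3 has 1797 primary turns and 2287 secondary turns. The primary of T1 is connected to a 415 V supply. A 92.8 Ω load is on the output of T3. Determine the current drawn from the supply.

After T1: V = 415.00 × 849/943 = 373.63 V.
After T2: V = 373.63 × 966/1245 = 289.90 V.
After T3: V = 289.90 × 2287/1797 = 368.95 V.
I_load = 368.95/92.8 = 3.9758 A, so P_out = 368.95 × 3.9758 = 1466.9 W.
All ideal ⇒ P_in = P_out, so I_supply = 1466.9/415 = 3.53 A.

I_supply ≈ 3.53 A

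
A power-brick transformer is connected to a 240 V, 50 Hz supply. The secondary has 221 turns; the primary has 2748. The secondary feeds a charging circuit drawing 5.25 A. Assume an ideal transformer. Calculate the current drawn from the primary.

I_p ≈ 0.422 A

For an ideal transformer I_p N_p = I_s N_s, so I_p = 5.25 × 221/2748 = 0.422 A.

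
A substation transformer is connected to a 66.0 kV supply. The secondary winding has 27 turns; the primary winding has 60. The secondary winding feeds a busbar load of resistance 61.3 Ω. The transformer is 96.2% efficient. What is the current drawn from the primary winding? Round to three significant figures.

V_s = 66000 × 27/60 = 29700 V.
I_s = V_s/R = 29700/61.3 = 484.50 A.
P_out = V_s I_s = 29700 × 484.50 = 1.4390×10^7 W.
P_in = P_out/η = 1.4390×10^7/0.962 = 1.4958×10^7 W.
I_p = P_in/V_p = 1.4958×10^7/66000 = 227 A.

I_p ≈ 227 A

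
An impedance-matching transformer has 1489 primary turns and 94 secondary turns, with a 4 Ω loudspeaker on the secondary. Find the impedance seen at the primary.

Z_p = (N_p/N_s)² × Z_s = (1489/94)² × 4 = 1000 Ω.

Z_p ≈ 1000 Ω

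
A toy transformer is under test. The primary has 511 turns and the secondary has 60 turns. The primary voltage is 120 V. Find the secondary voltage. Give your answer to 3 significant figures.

V_s/V_p = N_s/N_p, so V_s = 120 × 60/511 = 14.1 V.

V_s ≈ 14.1 V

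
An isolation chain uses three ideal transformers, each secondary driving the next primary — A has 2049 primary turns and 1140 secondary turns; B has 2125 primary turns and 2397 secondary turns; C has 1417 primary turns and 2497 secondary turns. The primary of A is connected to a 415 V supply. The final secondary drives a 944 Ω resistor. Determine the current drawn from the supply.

Secondary of A: V = 415.00 × 1140/2049 = 230.89 V.
Secondary of B: V = 230.89 × 2397/2125 = 260.45 V.
Secondary of C: V = 260.45 × 2497/1417 = 458.95 V.
I_load = 458.95/944 = 0.48618 A, so P_out = 458.95 × 0.48618 = 223.13 W.
All ideal ⇒ P_in = P_out, so I_supply = 223.13/415 = 0.538 A.

I_supply ≈ 0.538 A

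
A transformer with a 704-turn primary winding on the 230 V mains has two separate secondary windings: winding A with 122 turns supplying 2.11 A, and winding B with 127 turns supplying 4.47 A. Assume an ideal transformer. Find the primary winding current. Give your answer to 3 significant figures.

I_p ≈ 1.17 A

V_A = 230 × 122/704 = 39.858 V; V_B = 230 × 127/704 = 41.491 V.
P_out = V_A I_A + V_B I_B = 39.858×2.11 + 41.491×4.47 = 84.100 + 185.47 = 269.57 W.
Ideal ⇒ P_in = P_out, so I_p = P_out/V_p = 269.57/230 = 1.17 A.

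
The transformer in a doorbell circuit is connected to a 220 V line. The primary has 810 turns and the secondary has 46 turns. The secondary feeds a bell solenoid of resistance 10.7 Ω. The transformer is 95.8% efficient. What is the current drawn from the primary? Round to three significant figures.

I_p ≈ 0.0692 A

V_s = 220 × 46/810 = 12.494 V.
I_s = V_s/R = 12.494/10.7 = 1.1676 A.
P_out = V_s I_s = 12.494 × 1.1676 = 14.588 W.
P_in = P_out/η = 14.588/0.958 = 15.228 W.
I_p = P_in/V_p = 15.228/220 = 0.0692 A.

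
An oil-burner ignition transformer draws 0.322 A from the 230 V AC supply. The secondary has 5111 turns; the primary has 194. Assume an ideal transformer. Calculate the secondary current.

I_s/I_p = N_p/N_s, so I_s = 0.322 × 194/5111 = 0.0122 A.

I_s ≈ 0.0122 A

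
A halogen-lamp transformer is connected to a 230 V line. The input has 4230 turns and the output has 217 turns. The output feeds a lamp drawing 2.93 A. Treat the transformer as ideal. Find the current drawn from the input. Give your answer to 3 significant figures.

For an ideal transformer I_in N_in = I_out N_out, so I_in = 2.93 × 217/4230 = 0.150 A.

I_in ≈ 0.150 A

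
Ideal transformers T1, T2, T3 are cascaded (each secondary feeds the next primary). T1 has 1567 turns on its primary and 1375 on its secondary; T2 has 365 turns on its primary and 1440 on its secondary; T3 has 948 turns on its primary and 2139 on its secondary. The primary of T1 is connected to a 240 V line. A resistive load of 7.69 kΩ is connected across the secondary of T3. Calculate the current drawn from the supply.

I_supply ≈ 1.90 A

After T1: V = 240.00 × 1375/1567 = 210.59 V.
After T2: V = 210.59 × 1440/365 = 830.83 V.
After T3: V = 830.83 × 2139/948 = 1874.6 V.
I_load = 1874.6/7690 = 0.24378 A, so P_out = 1874.6 × 0.24378 = 456.99 W.
All ideal ⇒ P_in = P_out, so I_supply = 456.99/240 = 1.90 A.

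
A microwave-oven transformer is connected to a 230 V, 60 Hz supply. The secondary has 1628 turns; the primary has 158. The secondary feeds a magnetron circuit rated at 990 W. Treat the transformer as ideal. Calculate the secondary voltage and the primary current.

V_s ≈ 2370 V, I_p ≈ 4.30 A

V_s = V_p × N_s/N_p = 230 × 1628/158 = 2369.9 V.
I_s = P/V_s = 990/2369.9 = 0.41774 A.
I_p = I_s × N_s/N_p = 0.41774 × 1628/158 = 4.30 A.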